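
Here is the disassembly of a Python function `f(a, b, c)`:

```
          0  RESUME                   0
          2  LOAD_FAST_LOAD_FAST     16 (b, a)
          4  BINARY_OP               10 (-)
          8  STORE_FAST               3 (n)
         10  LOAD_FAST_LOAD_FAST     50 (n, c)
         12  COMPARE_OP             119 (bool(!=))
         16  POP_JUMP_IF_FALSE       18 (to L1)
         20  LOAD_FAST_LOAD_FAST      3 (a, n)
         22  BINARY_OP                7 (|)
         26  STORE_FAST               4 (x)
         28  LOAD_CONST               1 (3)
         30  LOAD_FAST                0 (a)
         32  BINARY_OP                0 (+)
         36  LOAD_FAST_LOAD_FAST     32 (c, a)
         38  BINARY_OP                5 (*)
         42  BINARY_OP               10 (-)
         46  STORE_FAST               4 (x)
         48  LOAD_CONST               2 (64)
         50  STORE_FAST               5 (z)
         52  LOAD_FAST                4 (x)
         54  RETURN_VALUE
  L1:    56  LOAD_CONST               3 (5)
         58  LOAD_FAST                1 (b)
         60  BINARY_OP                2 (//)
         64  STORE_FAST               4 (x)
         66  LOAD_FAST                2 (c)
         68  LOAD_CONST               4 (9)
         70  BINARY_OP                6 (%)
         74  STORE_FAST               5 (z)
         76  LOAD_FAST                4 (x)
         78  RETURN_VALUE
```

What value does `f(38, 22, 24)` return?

-871

LOAD_FAST_LOAD_FAST b,a → push 22,38. Stack: [22, 38]
BINARY_OP - → 22 - 38 = -16. Stack: [-16]
STORE_FAST n → n=-16. Stack: []
LOAD_FAST_LOAD_FAST n,c → push -16,24. Stack: [-16, 24]
COMPARE_OP bool(!=) → -16 vs 24 = True. Stack: [True]
POP_JUMP_IF_FALSE → pop True; no jump. Stack: []
LOAD_FAST_LOAD_FAST a,n → push 38,-16. Stack: [38, -16]
BINARY_OP | → 38 | -16 = -10. Stack: [-10]
STORE_FAST x → x=-10. Stack: []
LOAD_CONST → push 3. Stack: [3]
LOAD_FAST a → push 38. Stack: [3, 38]
BINARY_OP + → 3 + 38 = 41. Stack: [41]
LOAD_FAST_LOAD_FAST c,a → push 24,38. Stack: [41, 24, 38]
BINARY_OP * → 24 * 38 = 912. Stack: [41, 912]
BINARY_OP - → 41 - 912 = -871. Stack: [-871]
STORE_FAST x → x=-871. Stack: []
LOAD_CONST → push 64. Stack: [64]
STORE_FAST z → z=64. Stack: []
LOAD_FAST x → push -871. Stack: [-871]
RETURN_VALUE → return -871.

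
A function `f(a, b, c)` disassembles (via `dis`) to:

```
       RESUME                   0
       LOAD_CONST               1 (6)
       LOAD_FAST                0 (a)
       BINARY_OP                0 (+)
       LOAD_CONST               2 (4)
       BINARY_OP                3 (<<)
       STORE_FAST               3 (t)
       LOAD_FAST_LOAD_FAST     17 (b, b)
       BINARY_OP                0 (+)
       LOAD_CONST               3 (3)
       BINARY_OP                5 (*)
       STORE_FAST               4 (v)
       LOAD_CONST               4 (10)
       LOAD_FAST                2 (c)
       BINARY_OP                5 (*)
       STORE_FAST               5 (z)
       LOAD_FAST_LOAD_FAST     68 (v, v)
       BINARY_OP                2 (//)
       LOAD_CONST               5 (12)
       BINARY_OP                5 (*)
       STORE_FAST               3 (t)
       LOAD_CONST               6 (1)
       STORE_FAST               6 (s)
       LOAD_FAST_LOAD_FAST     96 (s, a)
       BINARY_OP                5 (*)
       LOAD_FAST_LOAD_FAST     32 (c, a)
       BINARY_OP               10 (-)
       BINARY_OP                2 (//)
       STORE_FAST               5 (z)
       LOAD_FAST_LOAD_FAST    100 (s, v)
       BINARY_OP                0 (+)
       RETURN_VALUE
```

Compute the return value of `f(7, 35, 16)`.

211

LOAD_CONST → push 6. Stack: [6]
LOAD_FAST a → push 7. Stack: [6, 7]
BINARY_OP + → 6 + 7 = 13. Stack: [13]
LOAD_CONST → push 4. Stack: [13, 4]
BINARY_OP << → 13 << 4 = 208. Stack: [208]
STORE_FAST t → t=208. Stack: []
LOAD_FAST_LOAD_FAST b,b → push 35,35. Stack: [35, 35]
BINARY_OP + → 35 + 35 = 70. Stack: [70]
LOAD_CONST → push 3. Stack: [70, 3]
BINARY_OP * → 70 * 3 = 210. Stack: [210]
STORE_FAST v → v=210. Stack: []
LOAD_CONST → push 10. Stack: [10]
LOAD_FAST c → push 16. Stack: [10, 16]
BINARY_OP * → 10 * 16 = 160. Stack: [160]
STORE_FAST z → z=160. Stack: []
LOAD_FAST_LOAD_FAST v,v → push 210,210. Stack: [210, 210]
BINARY_OP // → 210 // 210 = 1. Stack: [1]
LOAD_CONST → push 12. Stack: [1, 12]
BINARY_OP * → 1 * 12 = 12. Stack: [12]
STORE_FAST t → t=12. Stack: []
LOAD_CONST → push 1. Stack: [1]
STORE_FAST s → s=1. Stack: []
LOAD_FAST_LOAD_FAST s,a → push 1,7. Stack: [1, 7]
BINARY_OP * → 1 * 7 = 7. Stack: [7]
LOAD_FAST_LOAD_FAST c,a → push 16,7. Stack: [7, 16, 7]
BINARY_OP - → 16 - 7 = 9. Stack: [7, 9]
BINARY_OP // → 7 // 9 = 0. Stack: [0]
STORE_FAST z → z=0. Stack: []
LOAD_FAST_LOAD_FAST s,v → push 1,210. Stack: [1, 210]
BINARY_OP + → 1 + 210 = 211. Stack: [211]
RETURN_VALUE → return 211.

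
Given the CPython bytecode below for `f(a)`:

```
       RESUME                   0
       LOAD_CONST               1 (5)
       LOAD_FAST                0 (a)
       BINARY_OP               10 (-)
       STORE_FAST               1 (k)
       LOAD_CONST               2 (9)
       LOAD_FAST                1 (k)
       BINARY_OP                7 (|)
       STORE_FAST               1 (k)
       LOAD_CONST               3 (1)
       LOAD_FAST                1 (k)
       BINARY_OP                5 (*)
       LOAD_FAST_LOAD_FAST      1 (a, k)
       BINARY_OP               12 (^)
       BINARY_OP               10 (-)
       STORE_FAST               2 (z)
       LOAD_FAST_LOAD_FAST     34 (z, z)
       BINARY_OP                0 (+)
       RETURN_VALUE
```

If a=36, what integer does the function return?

56

LOAD_CONST → push 5. Stack: [5]
LOAD_FAST a → push 36. Stack: [5, 36]
BINARY_OP - → 5 - 36 = -31. Stack: [-31]
STORE_FAST k → k=-31. Stack: []
LOAD_CONST → push 9. Stack: [9]
LOAD_FAST k → push -31. Stack: [9, -31]
BINARY_OP | → 9 | -31 = -23. Stack: [-23]
STORE_FAST k → k=-23. Stack: []
LOAD_CONST → push 1. Stack: [1]
LOAD_FAST k → push -23. Stack: [1, -23]
BINARY_OP * → 1 * -23 = -23. Stack: [-23]
LOAD_FAST_LOAD_FAST a,k → push 36,-23. Stack: [-23, 36, -23]
BINARY_OP ^ → 36 ^ -23 = -51. Stack: [-23, -51]
BINARY_OP - → -23 - -51 = 28. Stack: [28]
STORE_FAST z → z=28. Stack: []
LOAD_FAST_LOAD_FAST z,z → push 28,28. Stack: [28, 28]
BINARY_OP + → 28 + 28 = 56. Stack: [56]
RETURN_VALUE → return 56.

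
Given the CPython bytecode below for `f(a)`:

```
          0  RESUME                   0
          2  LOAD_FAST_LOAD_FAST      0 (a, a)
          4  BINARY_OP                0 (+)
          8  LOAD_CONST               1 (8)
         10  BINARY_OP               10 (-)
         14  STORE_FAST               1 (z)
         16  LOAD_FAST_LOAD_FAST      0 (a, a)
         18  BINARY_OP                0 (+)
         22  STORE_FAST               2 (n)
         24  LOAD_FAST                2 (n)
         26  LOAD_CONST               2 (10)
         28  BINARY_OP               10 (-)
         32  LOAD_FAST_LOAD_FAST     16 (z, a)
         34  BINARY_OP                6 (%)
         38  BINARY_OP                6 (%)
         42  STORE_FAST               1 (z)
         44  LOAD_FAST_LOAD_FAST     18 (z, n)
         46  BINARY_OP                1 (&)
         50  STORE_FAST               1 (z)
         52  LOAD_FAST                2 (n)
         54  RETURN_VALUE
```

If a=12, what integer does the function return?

24

LOAD_FAST_LOAD_FAST a,a → push 12,12. Stack: [12, 12]
BINARY_OP + → 12 + 12 = 24. Stack: [24]
LOAD_CONST → push 8. Stack: [24, 8]
BINARY_OP - → 24 - 8 = 16. Stack: [16]
STORE_FAST z → z=16. Stack: []
LOAD_FAST_LOAD_FAST a,a → push 12,12. Stack: [12, 12]
BINARY_OP + → 12 + 12 = 24. Stack: [24]
STORE_FAST n → n=24. Stack: []
LOAD_FAST n → push 24. Stack: [24]
LOAD_CONST → push 10. Stack: [24, 10]
BINARY_OP - → 24 - 10 = 14. Stack: [14]
LOAD_FAST_LOAD_FAST z,a → push 16,12. Stack: [14, 16, 12]
BINARY_OP % → 16 % 12 = 4. Stack: [14, 4]
BINARY_OP % → 14 % 4 = 2. Stack: [2]
STORE_FAST z → z=2. Stack: []
LOAD_FAST_LOAD_FAST z,n → push 2,24. Stack: [2, 24]
BINARY_OP & → 2 & 24 = 0. Stack: [0]
STORE_FAST z → z=0. Stack: []
LOAD_FAST n → push 24. Stack: [24]
RETURN_VALUE → return 24.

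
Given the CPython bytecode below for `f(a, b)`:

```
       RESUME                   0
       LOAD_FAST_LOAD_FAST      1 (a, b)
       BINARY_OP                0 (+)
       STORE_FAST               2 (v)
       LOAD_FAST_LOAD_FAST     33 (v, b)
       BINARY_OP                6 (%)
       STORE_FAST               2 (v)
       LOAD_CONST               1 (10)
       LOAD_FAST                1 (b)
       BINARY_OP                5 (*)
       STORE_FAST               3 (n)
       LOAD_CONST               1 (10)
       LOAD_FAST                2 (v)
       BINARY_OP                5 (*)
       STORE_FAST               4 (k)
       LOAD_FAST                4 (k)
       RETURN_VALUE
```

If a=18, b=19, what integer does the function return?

180

LOAD_FAST_LOAD_FAST a,b → push 18,19. Stack: [18, 19]
BINARY_OP + → 18 + 19 = 37. Stack: [37]
STORE_FAST v → v=37. Stack: []
LOAD_FAST_LOAD_FAST v,b → push 37,19. Stack: [37, 19]
BINARY_OP % → 37 % 19 = 18. Stack: [18]
STORE_FAST v → v=18. Stack: []
LOAD_CONST → push 10. Stack: [10]
LOAD_FAST b → push 19. Stack: [10, 19]
BINARY_OP * → 10 * 19 = 190. Stack: [190]
STORE_FAST n → n=190. Stack: []
LOAD_CONST → push 10. Stack: [10]
LOAD_FAST v → push 18. Stack: [10, 18]
BINARY_OP * → 10 * 18 = 180. Stack: [180]
STORE_FAST k → k=180. Stack: []
LOAD_FAST k → push 180. Stack: [180]
RETURN_VALUE → return 180.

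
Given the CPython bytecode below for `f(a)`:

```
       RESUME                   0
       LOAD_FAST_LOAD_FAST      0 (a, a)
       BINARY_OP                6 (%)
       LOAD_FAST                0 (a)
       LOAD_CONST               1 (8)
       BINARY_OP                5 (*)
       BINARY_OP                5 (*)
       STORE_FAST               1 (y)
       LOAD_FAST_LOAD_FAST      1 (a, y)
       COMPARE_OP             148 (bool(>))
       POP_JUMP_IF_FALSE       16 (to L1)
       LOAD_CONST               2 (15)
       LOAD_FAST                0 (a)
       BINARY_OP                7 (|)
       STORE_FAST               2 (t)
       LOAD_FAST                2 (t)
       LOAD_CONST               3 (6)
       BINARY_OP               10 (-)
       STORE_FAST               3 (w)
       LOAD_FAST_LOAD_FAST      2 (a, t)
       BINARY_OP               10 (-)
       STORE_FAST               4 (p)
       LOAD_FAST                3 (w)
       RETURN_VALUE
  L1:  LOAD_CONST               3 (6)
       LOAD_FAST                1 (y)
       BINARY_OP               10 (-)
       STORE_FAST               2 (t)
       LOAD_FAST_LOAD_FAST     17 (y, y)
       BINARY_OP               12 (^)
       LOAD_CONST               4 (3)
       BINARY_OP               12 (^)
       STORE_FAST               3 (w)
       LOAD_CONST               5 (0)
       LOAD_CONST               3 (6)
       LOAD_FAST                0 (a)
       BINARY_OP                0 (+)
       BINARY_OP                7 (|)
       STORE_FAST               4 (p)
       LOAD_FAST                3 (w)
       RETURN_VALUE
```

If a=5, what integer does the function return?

9

LOAD_FAST_LOAD_FAST a,a → push 5,5. Stack: [5, 5]
BINARY_OP % → 5 % 5 = 0. Stack: [0]
LOAD_FAST a → push 5. Stack: [0, 5]
LOAD_CONST → push 8. Stack: [0, 5, 8]
BINARY_OP * → 5 * 8 = 40. Stack: [0, 40]
BINARY_OP * → 0 * 40 = 0. Stack: [0]
STORE_FAST y → y=0. Stack: []
LOAD_FAST_LOAD_FAST a,y → push 5,0. Stack: [5, 0]
COMPARE_OP bool(>) → 5 vs 0 = True. Stack: [True]
POP_JUMP_IF_FALSE → pop True; no jump. Stack: []
LOAD_CONST → push 15. Stack: [15]
LOAD_FAST a → push 5. Stack: [15, 5]
BINARY_OP | → 15 | 5 = 15. Stack: [15]
STORE_FAST t → t=15. Stack: []
LOAD_FAST t → push 15. Stack: [15]
LOAD_CONST → push 6. Stack: [15, 6]
BINARY_OP - → 15 - 6 = 9. Stack: [9]
STORE_FAST w → w=9. Stack: []
LOAD_FAST_LOAD_FAST a,t → push 5,15. Stack: [5, 15]
BINARY_OP - → 5 - 15 = -10. Stack: [-10]
STORE_FAST p → p=-10. Stack: []
LOAD_FAST w → push 9. Stack: [9]
RETURN_VALUE → return 9.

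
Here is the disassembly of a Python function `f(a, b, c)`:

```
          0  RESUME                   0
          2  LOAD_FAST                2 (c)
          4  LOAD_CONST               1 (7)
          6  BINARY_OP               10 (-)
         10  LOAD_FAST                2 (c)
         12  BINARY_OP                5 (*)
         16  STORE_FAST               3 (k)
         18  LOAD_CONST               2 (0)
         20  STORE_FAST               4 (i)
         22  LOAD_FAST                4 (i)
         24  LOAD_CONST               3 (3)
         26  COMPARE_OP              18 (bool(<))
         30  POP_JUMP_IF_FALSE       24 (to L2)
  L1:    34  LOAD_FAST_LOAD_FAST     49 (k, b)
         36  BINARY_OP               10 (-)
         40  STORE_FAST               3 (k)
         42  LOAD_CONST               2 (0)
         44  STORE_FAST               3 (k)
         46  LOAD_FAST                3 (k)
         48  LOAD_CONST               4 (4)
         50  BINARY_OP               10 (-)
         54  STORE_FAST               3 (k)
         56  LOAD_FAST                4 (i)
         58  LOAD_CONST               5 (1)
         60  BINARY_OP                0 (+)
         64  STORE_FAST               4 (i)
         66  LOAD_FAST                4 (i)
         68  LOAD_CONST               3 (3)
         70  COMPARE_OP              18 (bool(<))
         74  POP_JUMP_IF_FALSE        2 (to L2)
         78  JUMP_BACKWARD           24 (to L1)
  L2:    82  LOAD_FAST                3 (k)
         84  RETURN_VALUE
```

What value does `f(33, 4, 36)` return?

LOAD_FAST c → push 36. Stack: [36]
LOAD_CONST → push 7. Stack: [36, 7]
BINARY_OP - → 36 - 7 = 29. Stack: [29]
LOAD_FAST c → push 36. Stack: [29, 36]
BINARY_OP * → 29 * 36 = 1044. Stack: [1044]
STORE_FAST k → k=1044. Stack: []
LOAD_CONST → push 0. Stack: [0]
STORE_FAST i → i=0. Stack: []
LOAD_FAST i → push 0. Stack: [0]
LOAD_CONST → push 3. Stack: [0, 3]
COMPARE_OP bool(<) → 0 vs 3 = True. Stack: [True]
POP_JUMP_IF_FALSE → pop True; no jump. Stack: []
LOAD_FAST_LOAD_FAST k,b → push 1044,4. Stack: [1044, 4]
BINARY_OP - → 1044 - 4 = 1040. Stack: [1040]
STORE_FAST k → k=1040. Stack: []
LOAD_CONST → push 0. Stack: [0]
STORE_FAST k → k=0. Stack: []
LOAD_FAST k → push 0. Stack: [0]
LOAD_CONST → push 4. Stack: [0, 4]
BINARY_OP - → 0 - 4 = -4. Stack: [-4]
STORE_FAST k → k=-4. Stack: []
LOAD_FAST i → push 0. Stack: [0]
LOAD_CONST → push 1. Stack: [0, 1]
BINARY_OP + → 0 + 1 = 1. Stack: [1]
STORE_FAST i → i=1. Stack: []
LOAD_FAST i → push 1. Stack: [1]
LOAD_CONST → push 3. Stack: [1, 3]
COMPARE_OP bool(<) → 1 vs 3 = True. Stack: [True]
POP_JUMP_IF_FALSE → pop True; no jump. Stack: []
LOAD_FAST_LOAD_FAST k,b → push -4,4. Stack: [-4, 4]
BINARY_OP - → -4 - 4 = -8. Stack: [-8]
STORE_FAST k → k=-8. Stack: []
LOAD_CONST → push 0. Stack: [0]
STORE_FAST k → k=0. Stack: []
LOAD_FAST k → push 0. Stack: [0]
LOAD_CONST → push 4. Stack: [0, 4]
BINARY_OP - → 0 - 4 = -4. Stack: [-4]
STORE_FAST k → k=-4. Stack: []
LOAD_FAST i → push 1. Stack: [1]
LOAD_CONST → push 1. Stack: [1, 1]
BINARY_OP + → 1 + 1 = 2. Stack: [2]
STORE_FAST i → i=2. Stack: []
LOAD_FAST i → push 2. Stack: [2]
LOAD_CONST → push 3. Stack: [2, 3]
COMPARE_OP bool(<) → 2 vs 3 = True. Stack: [True]
POP_JUMP_IF_FALSE → pop True; no jump. Stack: []
LOAD_FAST_LOAD_FAST k,b → push -4,4. Stack: [-4, 4]
BINARY_OP - → -4 - 4 = -8. Stack: [-8]
STORE_FAST k → k=-8. Stack: []
LOAD_CONST → push 0. Stack: [0]
STORE_FAST k → k=0. Stack: []
LOAD_FAST k → push 0. Stack: [0]
LOAD_CONST → push 4. Stack: [0, 4]
BINARY_OP - → 0 - 4 = -4. Stack: [-4]
STORE_FAST k → k=-4. Stack: []
LOAD_FAST i → push 2. Stack: [2]
LOAD_CONST → push 1. Stack: [2, 1]
BINARY_OP + → 2 + 1 = 3. Stack: [3]
STORE_FAST i → i=3. Stack: []
LOAD_FAST i → push 3. Stack: [3]
LOAD_CONST → push 3. Stack: [3, 3]
COMPARE_OP bool(<) → 3 vs 3 = False. Stack: [False]
POP_JUMP_IF_FALSE → pop False; jump. Stack: []
LOAD_FAST k → push -4. Stack: [-4]
RETURN_VALUE → return -4.

-4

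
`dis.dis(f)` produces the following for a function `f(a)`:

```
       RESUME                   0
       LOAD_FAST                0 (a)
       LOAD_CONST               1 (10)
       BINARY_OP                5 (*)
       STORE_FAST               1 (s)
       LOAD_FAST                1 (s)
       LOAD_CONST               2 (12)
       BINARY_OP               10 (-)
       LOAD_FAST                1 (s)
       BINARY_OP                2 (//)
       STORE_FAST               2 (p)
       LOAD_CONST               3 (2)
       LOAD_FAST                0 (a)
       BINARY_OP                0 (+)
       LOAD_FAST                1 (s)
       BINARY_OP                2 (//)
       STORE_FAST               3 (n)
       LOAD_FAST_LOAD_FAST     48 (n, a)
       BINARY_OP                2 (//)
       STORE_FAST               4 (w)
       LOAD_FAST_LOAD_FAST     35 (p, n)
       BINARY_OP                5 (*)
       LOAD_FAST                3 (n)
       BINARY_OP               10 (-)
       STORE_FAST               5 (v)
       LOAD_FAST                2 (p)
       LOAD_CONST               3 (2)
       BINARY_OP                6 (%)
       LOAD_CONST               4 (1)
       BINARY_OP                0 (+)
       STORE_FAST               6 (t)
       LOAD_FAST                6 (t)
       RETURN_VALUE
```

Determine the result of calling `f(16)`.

1

LOAD_FAST a → push 16. Stack: [16]
LOAD_CONST → push 10. Stack: [16, 10]
BINARY_OP * → 16 * 10 = 160. Stack: [160]
STORE_FAST s → s=160. Stack: []
LOAD_FAST s → push 160. Stack: [160]
LOAD_CONST → push 12. Stack: [160, 12]
BINARY_OP - → 160 - 12 = 148. Stack: [148]
LOAD_FAST s → push 160. Stack: [148, 160]
BINARY_OP // → 148 // 160 = 0. Stack: [0]
STORE_FAST p → p=0. Stack: []
LOAD_CONST → push 2. Stack: [2]
LOAD_FAST a → push 16. Stack: [2, 16]
BINARY_OP + → 2 + 16 = 18. Stack: [18]
LOAD_FAST s → push 160. Stack: [18, 160]
BINARY_OP // → 18 // 160 = 0. Stack: [0]
STORE_FAST n → n=0. Stack: []
LOAD_FAST_LOAD_FAST n,a → push 0,16. Stack: [0, 16]
BINARY_OP // → 0 // 16 = 0. Stack: [0]
STORE_FAST w → w=0. Stack: []
LOAD_FAST_LOAD_FAST p,n → push 0,0. Stack: [0, 0]
BINARY_OP * → 0 * 0 = 0. Stack: [0]
LOAD_FAST n → push 0. Stack: [0, 0]
BINARY_OP - → 0 - 0 = 0. Stack: [0]
STORE_FAST v → v=0. Stack: []
LOAD_FAST p → push 0. Stack: [0]
LOAD_CONST → push 2. Stack: [0, 2]
BINARY_OP % → 0 % 2 = 0. Stack: [0]
LOAD_CONST → push 1. Stack: [0, 1]
BINARY_OP + → 0 + 1 = 1. Stack: [1]
STORE_FAST t → t=1. Stack: []
LOAD_FAST t → push 1. Stack: [1]
RETURN_VALUE → return 1.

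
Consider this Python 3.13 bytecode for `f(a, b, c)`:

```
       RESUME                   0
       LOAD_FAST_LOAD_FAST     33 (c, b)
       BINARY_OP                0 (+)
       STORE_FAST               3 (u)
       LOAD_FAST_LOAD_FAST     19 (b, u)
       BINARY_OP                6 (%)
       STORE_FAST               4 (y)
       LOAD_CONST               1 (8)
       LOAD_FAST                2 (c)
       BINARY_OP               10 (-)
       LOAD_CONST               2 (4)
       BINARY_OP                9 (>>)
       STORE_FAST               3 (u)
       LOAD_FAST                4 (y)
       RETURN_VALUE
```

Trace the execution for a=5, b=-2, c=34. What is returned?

30

LOAD_FAST_LOAD_FAST c,b → push 34,-2. Stack: [34, -2]
BINARY_OP + → 34 + -2 = 32. Stack: [32]
STORE_FAST u → u=32. Stack: []
LOAD_FAST_LOAD_FAST b,u → push -2,32. Stack: [-2, 32]
BINARY_OP % → -2 % 32 = 30. Stack: [30]
STORE_FAST y → y=30. Stack: []
LOAD_CONST → push 8. Stack: [8]
LOAD_FAST c → push 34. Stack: [8, 34]
BINARY_OP - → 8 - 34 = -26. Stack: [-26]
LOAD_CONST → push 4. Stack: [-26, 4]
BINARY_OP >> → -26 >> 4 = -2. Stack: [-2]
STORE_FAST u → u=-2. Stack: []
LOAD_FAST y → push 30. Stack: [30]
RETURN_VALUE → return 30.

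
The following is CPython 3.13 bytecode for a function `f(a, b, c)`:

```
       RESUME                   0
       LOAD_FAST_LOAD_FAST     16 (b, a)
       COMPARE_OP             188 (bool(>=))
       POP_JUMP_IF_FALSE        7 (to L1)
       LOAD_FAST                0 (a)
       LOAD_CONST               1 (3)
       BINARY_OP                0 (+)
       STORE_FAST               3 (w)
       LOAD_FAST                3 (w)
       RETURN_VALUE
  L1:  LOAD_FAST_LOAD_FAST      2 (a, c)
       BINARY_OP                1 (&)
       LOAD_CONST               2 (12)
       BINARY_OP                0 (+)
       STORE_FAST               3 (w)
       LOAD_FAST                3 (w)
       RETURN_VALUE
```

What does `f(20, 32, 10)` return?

23

LOAD_FAST_LOAD_FAST b,a → push 32,20. Stack: [32, 20]
COMPARE_OP bool(>=) → 32 vs 20 = True. Stack: [True]
POP_JUMP_IF_FALSE → pop True; no jump. Stack: []
LOAD_FAST a → push 20. Stack: [20]
LOAD_CONST → push 3. Stack: [20, 3]
BINARY_OP + → 20 + 3 = 23. Stack: [23]
STORE_FAST w → w=23. Stack: []
LOAD_FAST w → push 23. Stack: [23]
RETURN_VALUE → return 23.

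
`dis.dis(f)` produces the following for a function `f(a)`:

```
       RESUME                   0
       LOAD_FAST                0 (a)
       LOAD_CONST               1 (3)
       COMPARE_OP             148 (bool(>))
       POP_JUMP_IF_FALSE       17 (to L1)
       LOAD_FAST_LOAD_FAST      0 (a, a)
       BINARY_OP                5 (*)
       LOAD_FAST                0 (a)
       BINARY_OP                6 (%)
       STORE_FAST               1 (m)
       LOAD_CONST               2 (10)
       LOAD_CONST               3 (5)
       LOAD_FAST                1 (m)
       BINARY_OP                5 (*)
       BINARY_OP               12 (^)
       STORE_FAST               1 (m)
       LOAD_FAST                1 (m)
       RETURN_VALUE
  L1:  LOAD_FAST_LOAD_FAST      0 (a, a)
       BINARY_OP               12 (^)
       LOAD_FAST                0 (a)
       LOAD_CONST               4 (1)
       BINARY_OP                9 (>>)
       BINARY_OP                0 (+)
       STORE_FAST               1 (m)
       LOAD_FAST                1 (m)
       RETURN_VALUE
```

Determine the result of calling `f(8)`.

LOAD_FAST a → push 8. Stack: [8]
LOAD_CONST → push 3. Stack: [8, 3]
COMPARE_OP bool(>) → 8 vs 3 = True. Stack: [True]
POP_JUMP_IF_FALSE → pop True; no jump. Stack: []
LOAD_FAST_LOAD_FAST a,a → push 8,8. Stack: [8, 8]
BINARY_OP * → 8 * 8 = 64. Stack: [64]
LOAD_FAST a → push 8. Stack: [64, 8]
BINARY_OP % → 64 % 8 = 0. Stack: [0]
STORE_FAST m → m=0. Stack: []
LOAD_CONST → push 10. Stack: [10]
LOAD_CONST → push 5. Stack: [10, 5]
LOAD_FAST m → push 0. Stack: [10, 5, 0]
BINARY_OP * → 5 * 0 = 0. Stack: [10, 0]
BINARY_OP ^ → 10 ^ 0 = 10. Stack: [10]
STORE_FAST m → m=10. Stack: []
LOAD_FAST m → push 10. Stack: [10]
RETURN_VALUE → return 10.

10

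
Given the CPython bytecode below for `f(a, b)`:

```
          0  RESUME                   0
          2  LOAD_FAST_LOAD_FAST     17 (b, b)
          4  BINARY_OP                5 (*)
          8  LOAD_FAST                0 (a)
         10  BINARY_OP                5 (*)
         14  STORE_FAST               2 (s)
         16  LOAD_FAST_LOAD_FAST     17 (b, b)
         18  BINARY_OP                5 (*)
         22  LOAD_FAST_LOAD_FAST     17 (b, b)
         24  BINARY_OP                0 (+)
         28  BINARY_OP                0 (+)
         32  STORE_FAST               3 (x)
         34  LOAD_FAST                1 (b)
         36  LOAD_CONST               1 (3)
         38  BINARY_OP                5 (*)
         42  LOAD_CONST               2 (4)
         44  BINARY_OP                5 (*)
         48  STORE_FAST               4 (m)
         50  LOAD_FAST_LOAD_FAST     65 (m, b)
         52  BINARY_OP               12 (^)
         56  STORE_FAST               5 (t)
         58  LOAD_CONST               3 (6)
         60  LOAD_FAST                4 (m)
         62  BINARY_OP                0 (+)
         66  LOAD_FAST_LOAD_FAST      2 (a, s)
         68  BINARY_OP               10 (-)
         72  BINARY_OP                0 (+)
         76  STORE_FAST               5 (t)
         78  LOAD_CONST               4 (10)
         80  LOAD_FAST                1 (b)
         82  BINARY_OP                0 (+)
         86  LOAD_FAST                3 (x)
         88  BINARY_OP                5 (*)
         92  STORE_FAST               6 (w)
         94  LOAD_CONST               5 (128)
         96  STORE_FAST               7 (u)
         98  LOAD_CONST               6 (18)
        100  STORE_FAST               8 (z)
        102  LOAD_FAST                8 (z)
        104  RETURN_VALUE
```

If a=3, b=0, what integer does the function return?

18

LOAD_FAST_LOAD_FAST b,b → push 0,0. Stack: [0, 0]
BINARY_OP * → 0 * 0 = 0. Stack: [0]
LOAD_FAST a → push 3. Stack: [0, 3]
BINARY_OP * → 0 * 3 = 0. Stack: [0]
STORE_FAST s → s=0. Stack: []
LOAD_FAST_LOAD_FAST b,b → push 0,0. Stack: [0, 0]
BINARY_OP * → 0 * 0 = 0. Stack: [0]
LOAD_FAST_LOAD_FAST b,b → push 0,0. Stack: [0, 0, 0]
BINARY_OP + → 0 + 0 = 0. Stack: [0, 0]
BINARY_OP + → 0 + 0 = 0. Stack: [0]
STORE_FAST x → x=0. Stack: []
LOAD_FAST b → push 0. Stack: [0]
LOAD_CONST → push 3. Stack: [0, 3]
BINARY_OP * → 0 * 3 = 0. Stack: [0]
LOAD_CONST → push 4. Stack: [0, 4]
BINARY_OP * → 0 * 4 = 0. Stack: [0]
STORE_FAST m → m=0. Stack: []
LOAD_FAST_LOAD_FAST m,b → push 0,0. Stack: [0, 0]
BINARY_OP ^ → 0 ^ 0 = 0. Stack: [0]
STORE_FAST t → t=0. Stack: []
LOAD_CONST → push 6. Stack: [6]
LOAD_FAST m → push 0. Stack: [6, 0]
BINARY_OP + → 6 + 0 = 6. Stack: [6]
LOAD_FAST_LOAD_FAST a,s → push 3,0. Stack: [6, 3, 0]
BINARY_OP - → 3 - 0 = 3. Stack: [6, 3]
BINARY_OP + → 6 + 3 = 9. Stack: [9]
STORE_FAST t → t=9. Stack: []
LOAD_CONST → push 10. Stack: [10]
LOAD_FAST b → push 0. Stack: [10, 0]
BINARY_OP + → 10 + 0 = 10. Stack: [10]
LOAD_FAST x → push 0. Stack: [10, 0]
BINARY_OP * → 10 * 0 = 0. Stack: [0]
STORE_FAST w → w=0. Stack: []
LOAD_CONST → push 128. Stack: [128]
STORE_FAST u → u=128. Stack: []
LOAD_CONST → push 18. Stack: [18]
STORE_FAST z → z=18. Stack: []
LOAD_FAST z → push 18. Stack: [18]
RETURN_VALUE → return 18.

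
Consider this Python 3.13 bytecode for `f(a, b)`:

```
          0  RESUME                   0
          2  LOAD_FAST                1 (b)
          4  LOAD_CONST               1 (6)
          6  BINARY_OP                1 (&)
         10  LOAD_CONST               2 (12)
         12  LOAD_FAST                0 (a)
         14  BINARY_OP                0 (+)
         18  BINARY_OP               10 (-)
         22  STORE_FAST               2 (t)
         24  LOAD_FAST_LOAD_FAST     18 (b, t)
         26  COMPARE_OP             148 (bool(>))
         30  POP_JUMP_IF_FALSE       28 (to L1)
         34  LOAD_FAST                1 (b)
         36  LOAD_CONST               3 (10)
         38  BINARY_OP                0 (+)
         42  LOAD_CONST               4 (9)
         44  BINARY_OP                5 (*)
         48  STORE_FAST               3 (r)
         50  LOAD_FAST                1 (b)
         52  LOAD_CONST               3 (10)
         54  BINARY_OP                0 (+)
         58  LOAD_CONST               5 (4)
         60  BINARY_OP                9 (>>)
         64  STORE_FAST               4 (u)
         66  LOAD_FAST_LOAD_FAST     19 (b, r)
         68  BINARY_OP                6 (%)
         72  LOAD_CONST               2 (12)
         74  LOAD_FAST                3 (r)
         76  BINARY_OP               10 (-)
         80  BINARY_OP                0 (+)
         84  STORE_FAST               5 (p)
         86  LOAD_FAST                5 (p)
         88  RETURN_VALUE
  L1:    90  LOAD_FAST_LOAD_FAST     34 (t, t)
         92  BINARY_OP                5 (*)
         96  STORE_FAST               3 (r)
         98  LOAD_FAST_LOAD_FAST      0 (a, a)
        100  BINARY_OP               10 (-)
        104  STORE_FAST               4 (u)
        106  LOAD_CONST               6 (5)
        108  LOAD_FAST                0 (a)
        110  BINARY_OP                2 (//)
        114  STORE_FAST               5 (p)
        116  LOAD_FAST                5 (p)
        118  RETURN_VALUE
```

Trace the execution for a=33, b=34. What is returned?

-350

LOAD_FAST b → push 34. Stack: [34]
LOAD_CONST → push 6. Stack: [34, 6]
BINARY_OP & → 34 & 6 = 2. Stack: [2]
LOAD_CONST → push 12. Stack: [2, 12]
LOAD_FAST a → push 33. Stack: [2, 12, 33]
BINARY_OP + → 12 + 33 = 45. Stack: [2, 45]
BINARY_OP - → 2 - 45 = -43. Stack: [-43]
STORE_FAST t → t=-43. Stack: []
LOAD_FAST_LOAD_FAST b,t → push 34,-43. Stack: [34, -43]
COMPARE_OP bool(>) → 34 vs -43 = True. Stack: [True]
POP_JUMP_IF_FALSE → pop True; no jump. Stack: []
LOAD_FAST b → push 34. Stack: [34]
LOAD_CONST → push 10. Stack: [34, 10]
BINARY_OP + → 34 + 10 = 44. Stack: [44]
LOAD_CONST → push 9. Stack: [44, 9]
BINARY_OP * → 44 * 9 = 396. Stack: [396]
STORE_FAST r → r=396. Stack: []
LOAD_FAST b → push 34. Stack: [34]
LOAD_CONST → push 10. Stack: [34, 10]
BINARY_OP + → 34 + 10 = 44. Stack: [44]
LOAD_CONST → push 4. Stack: [44, 4]
BINARY_OP >> → 44 >> 4 = 2. Stack: [2]
STORE_FAST u → u=2. Stack: []
LOAD_FAST_LOAD_FAST b,r → push 34,396. Stack: [34, 396]
BINARY_OP % → 34 % 396 = 34. Stack: [34]
LOAD_CONST → push 12. Stack: [34, 12]
LOAD_FAST r → push 396. Stack: [34, 12, 396]
BINARY_OP - → 12 - 396 = -384. Stack: [34, -384]
BINARY_OP + → 34 + -384 = -350. Stack: [-350]
STORE_FAST p → p=-350. Stack: []
LOAD_FAST p → push -350. Stack: [-350]
RETURN_VALUE → return -350.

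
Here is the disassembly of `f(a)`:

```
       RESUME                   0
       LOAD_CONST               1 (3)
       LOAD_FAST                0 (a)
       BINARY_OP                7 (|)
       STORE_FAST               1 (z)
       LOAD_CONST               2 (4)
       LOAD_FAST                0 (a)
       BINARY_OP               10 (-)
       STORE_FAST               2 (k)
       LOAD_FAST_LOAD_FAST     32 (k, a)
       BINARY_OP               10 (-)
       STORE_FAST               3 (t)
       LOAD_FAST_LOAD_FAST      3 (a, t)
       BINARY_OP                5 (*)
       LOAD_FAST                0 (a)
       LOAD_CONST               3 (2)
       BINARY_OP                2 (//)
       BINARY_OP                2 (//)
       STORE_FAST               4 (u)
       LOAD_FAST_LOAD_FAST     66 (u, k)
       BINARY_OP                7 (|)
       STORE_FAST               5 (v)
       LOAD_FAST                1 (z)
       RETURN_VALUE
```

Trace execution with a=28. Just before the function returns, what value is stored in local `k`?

LOAD_CONST → push 3. Stack: [3]
LOAD_FAST a → push 28. Stack: [3, 28]
BINARY_OP | → 3 | 28 = 31. Stack: [31]
STORE_FAST z → z=31. Stack: []
LOAD_CONST → push 4. Stack: [4]
LOAD_FAST a → push 28. Stack: [4, 28]
BINARY_OP - → 4 - 28 = -24. Stack: [-24]
STORE_FAST k → k=-24. Stack: []
LOAD_FAST_LOAD_FAST k,a → push -24,28. Stack: [-24, 28]
BINARY_OP - → -24 - 28 = -52. Stack: [-52]
STORE_FAST t → t=-52. Stack: []
LOAD_FAST_LOAD_FAST a,t → push 28,-52. Stack: [28, -52]
BINARY_OP * → 28 * -52 = -1456. Stack: [-1456]
LOAD_FAST a → push 28. Stack: [-1456, 28]
LOAD_CONST → push 2. Stack: [-1456, 28, 2]
BINARY_OP // → 28 // 2 = 14. Stack: [-1456, 14]
BINARY_OP // → -1456 // 14 = -104. Stack: [-104]
STORE_FAST u → u=-104. Stack: []
LOAD_FAST_LOAD_FAST u,k → push -104,-24. Stack: [-104, -24]
BINARY_OP | → -104 | -24 = -8. Stack: [-8]
STORE_FAST v → v=-8. Stack: []
LOAD_FAST z → push 31. Stack: [31]
RETURN_VALUE → return 31.

-24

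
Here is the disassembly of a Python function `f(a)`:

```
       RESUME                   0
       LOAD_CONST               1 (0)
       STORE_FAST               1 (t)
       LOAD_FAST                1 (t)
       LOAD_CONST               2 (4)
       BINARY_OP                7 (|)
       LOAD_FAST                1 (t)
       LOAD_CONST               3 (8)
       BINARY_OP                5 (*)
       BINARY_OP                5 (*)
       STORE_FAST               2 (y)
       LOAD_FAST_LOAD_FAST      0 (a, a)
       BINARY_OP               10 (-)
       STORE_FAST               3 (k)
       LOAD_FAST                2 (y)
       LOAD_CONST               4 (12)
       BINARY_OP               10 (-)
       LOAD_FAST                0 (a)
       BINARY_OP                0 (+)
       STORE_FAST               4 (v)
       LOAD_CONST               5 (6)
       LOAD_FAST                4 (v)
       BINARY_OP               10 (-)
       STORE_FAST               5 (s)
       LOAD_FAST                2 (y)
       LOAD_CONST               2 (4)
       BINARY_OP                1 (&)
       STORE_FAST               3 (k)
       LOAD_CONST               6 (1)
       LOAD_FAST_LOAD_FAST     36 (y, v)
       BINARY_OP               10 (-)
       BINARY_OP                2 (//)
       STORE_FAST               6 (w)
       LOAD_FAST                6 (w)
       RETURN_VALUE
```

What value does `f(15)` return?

-1

LOAD_CONST → push 0. Stack: [0]
STORE_FAST t → t=0. Stack: []
LOAD_FAST t → push 0. Stack: [0]
LOAD_CONST → push 4. Stack: [0, 4]
BINARY_OP | → 0 | 4 = 4. Stack: [4]
LOAD_FAST t → push 0. Stack: [4, 0]
LOAD_CONST → push 8. Stack: [4, 0, 8]
BINARY_OP * → 0 * 8 = 0. Stack: [4, 0]
BINARY_OP * → 4 * 0 = 0. Stack: [0]
STORE_FAST y → y=0. Stack: []
LOAD_FAST_LOAD_FAST a,a → push 15,15. Stack: [15, 15]
BINARY_OP - → 15 - 15 = 0. Stack: [0]
STORE_FAST k → k=0. Stack: []
LOAD_FAST y → push 0. Stack: [0]
LOAD_CONST → push 12. Stack: [0, 12]
BINARY_OP - → 0 - 12 = -12. Stack: [-12]
LOAD_FAST a → push 15. Stack: [-12, 15]
BINARY_OP + → -12 + 15 = 3. Stack: [3]
STORE_FAST v → v=3. Stack: []
LOAD_CONST → push 6. Stack: [6]
LOAD_FAST v → push 3. Stack: [6, 3]
BINARY_OP - → 6 - 3 = 3. Stack: [3]
STORE_FAST s → s=3. Stack: []
LOAD_FAST y → push 0. Stack: [0]
LOAD_CONST → push 4. Stack: [0, 4]
BINARY_OP & → 0 & 4 = 0. Stack: [0]
STORE_FAST k → k=0. Stack: []
LOAD_CONST → push 1. Stack: [1]
LOAD_FAST_LOAD_FAST y,v → push 0,3. Stack: [1, 0, 3]
BINARY_OP - → 0 - 3 = -3. Stack: [1, -3]
BINARY_OP // → 1 // -3 = -1. Stack: [-1]
STORE_FAST w → w=-1. Stack: []
LOAD_FAST w → push -1. Stack: [-1]
RETURN_VALUE → return -1.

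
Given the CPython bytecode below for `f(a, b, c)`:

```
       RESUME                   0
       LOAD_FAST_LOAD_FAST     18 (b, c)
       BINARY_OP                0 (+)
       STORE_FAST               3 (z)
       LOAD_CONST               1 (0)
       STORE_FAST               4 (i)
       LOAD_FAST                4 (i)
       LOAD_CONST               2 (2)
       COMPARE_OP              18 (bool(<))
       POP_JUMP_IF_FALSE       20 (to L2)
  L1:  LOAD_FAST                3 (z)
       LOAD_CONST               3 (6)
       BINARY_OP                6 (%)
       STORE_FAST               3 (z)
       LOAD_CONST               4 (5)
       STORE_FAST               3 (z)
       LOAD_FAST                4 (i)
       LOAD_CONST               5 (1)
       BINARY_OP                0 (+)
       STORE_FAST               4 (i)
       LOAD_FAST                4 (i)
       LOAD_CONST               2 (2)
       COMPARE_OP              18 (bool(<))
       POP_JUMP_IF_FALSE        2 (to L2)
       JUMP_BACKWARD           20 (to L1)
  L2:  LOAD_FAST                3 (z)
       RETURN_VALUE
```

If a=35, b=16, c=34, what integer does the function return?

5

LOAD_FAST_LOAD_FAST b,c → push 16,34. Stack: [16, 34]
BINARY_OP + → 16 + 34 = 50. Stack: [50]
STORE_FAST z → z=50. Stack: []
LOAD_CONST → push 0. Stack: [0]
STORE_FAST i → i=0. Stack: []
LOAD_FAST i → push 0. Stack: [0]
LOAD_CONST → push 2. Stack: [0, 2]
COMPARE_OP bool(<) → 0 vs 2 = True. Stack: [True]
POP_JUMP_IF_FALSE → pop True; no jump. Stack: []
LOAD_FAST z → push 50. Stack: [50]
LOAD_CONST → push 6. Stack: [50, 6]
BINARY_OP % → 50 % 6 = 2. Stack: [2]
STORE_FAST z → z=2. Stack: []
LOAD_CONST → push 5. Stack: [5]
STORE_FAST z → z=5. Stack: []
LOAD_FAST i → push 0. Stack: [0]
LOAD_CONST → push 1. Stack: [0, 1]
BINARY_OP + → 0 + 1 = 1. Stack: [1]
STORE_FAST i → i=1. Stack: []
LOAD_FAST i → push 1. Stack: [1]
LOAD_CONST → push 2. Stack: [1, 2]
COMPARE_OP bool(<) → 1 vs 2 = True. Stack: [True]
POP_JUMP_IF_FALSE → pop True; no jump. Stack: []
LOAD_FAST z → push 5. Stack: [5]
LOAD_CONST → push 6. Stack: [5, 6]
BINARY_OP % → 5 % 6 = 5. Stack: [5]
STORE_FAST z → z=5. Stack: []
LOAD_CONST → push 5. Stack: [5]
STORE_FAST z → z=5. Stack: []
LOAD_FAST i → push 1. Stack: [1]
LOAD_CONST → push 1. Stack: [1, 1]
BINARY_OP + → 1 + 1 = 2. Stack: [2]
STORE_FAST i → i=2. Stack: []
LOAD_FAST i → push 2. Stack: [2]
LOAD_CONST → push 2. Stack: [2, 2]
COMPARE_OP bool(<) → 2 vs 2 = False. Stack: [False]
POP_JUMP_IF_FALSE → pop False; jump. Stack: []
LOAD_FAST z → push 5. Stack: [5]
RETURN_VALUE → return 5.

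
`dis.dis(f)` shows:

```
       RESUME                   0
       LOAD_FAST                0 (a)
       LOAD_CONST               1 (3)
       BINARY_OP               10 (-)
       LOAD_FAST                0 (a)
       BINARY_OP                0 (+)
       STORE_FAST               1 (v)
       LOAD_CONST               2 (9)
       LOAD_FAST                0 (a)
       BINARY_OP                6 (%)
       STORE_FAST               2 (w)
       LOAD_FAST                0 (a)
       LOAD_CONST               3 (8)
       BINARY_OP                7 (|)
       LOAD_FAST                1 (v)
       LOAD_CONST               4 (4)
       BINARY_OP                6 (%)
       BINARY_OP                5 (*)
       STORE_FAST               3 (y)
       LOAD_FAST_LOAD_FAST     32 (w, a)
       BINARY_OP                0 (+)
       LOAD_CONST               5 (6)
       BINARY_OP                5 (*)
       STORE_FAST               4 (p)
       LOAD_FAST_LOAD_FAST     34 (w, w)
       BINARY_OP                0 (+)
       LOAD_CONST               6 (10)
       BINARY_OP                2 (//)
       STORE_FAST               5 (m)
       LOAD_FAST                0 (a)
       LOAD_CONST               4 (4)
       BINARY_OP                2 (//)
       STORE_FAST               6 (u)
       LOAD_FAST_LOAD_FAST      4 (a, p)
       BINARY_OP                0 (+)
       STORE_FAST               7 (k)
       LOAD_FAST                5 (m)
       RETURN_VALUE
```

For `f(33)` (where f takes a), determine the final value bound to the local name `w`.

9

LOAD_FAST a → push 33. Stack: [33]
LOAD_CONST → push 3. Stack: [33, 3]
BINARY_OP - → 33 - 3 = 30. Stack: [30]
LOAD_FAST a → push 33. Stack: [30, 33]
BINARY_OP + → 30 + 33 = 63. Stack: [63]
STORE_FAST v → v=63. Stack: []
LOAD_CONST → push 9. Stack: [9]
LOAD_FAST a → push 33. Stack: [9, 33]
BINARY_OP % → 9 % 33 = 9. Stack: [9]
STORE_FAST w → w=9. Stack: []
LOAD_FAST a → push 33. Stack: [33]
LOAD_CONST → push 8. Stack: [33, 8]
BINARY_OP | → 33 | 8 = 41. Stack: [41]
LOAD_FAST v → push 63. Stack: [41, 63]
LOAD_CONST → push 4. Stack: [41, 63, 4]
BINARY_OP % → 63 % 4 = 3. Stack: [41, 3]
BINARY_OP * → 41 * 3 = 123. Stack: [123]
STORE_FAST y → y=123. Stack: []
LOAD_FAST_LOAD_FAST w,a → push 9,33. Stack: [9, 33]
BINARY_OP + → 9 + 33 = 42. Stack: [42]
LOAD_CONST → push 6. Stack: [42, 6]
BINARY_OP * → 42 * 6 = 252. Stack: [252]
STORE_FAST p → p=252. Stack: []
LOAD_FAST_LOAD_FAST w,w → push 9,9. Stack: [9, 9]
BINARY_OP + → 9 + 9 = 18. Stack: [18]
LOAD_CONST → push 10. Stack: [18, 10]
BINARY_OP // → 18 // 10 = 1. Stack: [1]
STORE_FAST m → m=1. Stack: []
LOAD_FAST a → push 33. Stack: [33]
LOAD_CONST → push 4. Stack: [33, 4]
BINARY_OP // → 33 // 4 = 8. Stack: [8]
STORE_FAST u → u=8. Stack: []
LOAD_FAST_LOAD_FAST a,p → push 33,252. Stack: [33, 252]
BINARY_OP + → 33 + 252 = 285. Stack: [285]
STORE_FAST k → k=285. Stack: []
LOAD_FAST m → push 1. Stack: [1]
RETURN_VALUE → return 1.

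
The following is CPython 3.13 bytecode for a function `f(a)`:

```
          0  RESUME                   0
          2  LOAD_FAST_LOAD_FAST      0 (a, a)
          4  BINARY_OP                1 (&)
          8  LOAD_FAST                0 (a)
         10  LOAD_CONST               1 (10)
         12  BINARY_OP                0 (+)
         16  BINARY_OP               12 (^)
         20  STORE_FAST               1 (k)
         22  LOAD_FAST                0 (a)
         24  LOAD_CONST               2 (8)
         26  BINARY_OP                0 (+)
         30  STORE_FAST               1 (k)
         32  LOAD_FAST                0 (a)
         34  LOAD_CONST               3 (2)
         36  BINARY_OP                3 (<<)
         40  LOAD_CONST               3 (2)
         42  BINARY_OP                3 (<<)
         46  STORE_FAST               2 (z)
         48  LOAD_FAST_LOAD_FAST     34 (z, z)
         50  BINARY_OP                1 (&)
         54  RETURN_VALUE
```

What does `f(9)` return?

LOAD_FAST_LOAD_FAST a,a → push 9,9. Stack: [9, 9]
BINARY_OP & → 9 & 9 = 9. Stack: [9]
LOAD_FAST a → push 9. Stack: [9, 9]
LOAD_CONST → push 10. Stack: [9, 9, 10]
BINARY_OP + → 9 + 10 = 19. Stack: [9, 19]
BINARY_OP ^ → 9 ^ 19 = 26. Stack: [26]
STORE_FAST k → k=26. Stack: []
LOAD_FAST a → push 9. Stack: [9]
LOAD_CONST → push 8. Stack: [9, 8]
BINARY_OP + → 9 + 8 = 17. Stack: [17]
STORE_FAST k → k=17. Stack: []
LOAD_FAST a → push 9. Stack: [9]
LOAD_CONST → push 2. Stack: [9, 2]
BINARY_OP << → 9 << 2 = 36. Stack: [36]
LOAD_CONST → push 2. Stack: [36, 2]
BINARY_OP << → 36 << 2 = 144. Stack: [144]
STORE_FAST z → z=144. Stack: []
LOAD_FAST_LOAD_FAST z,z → push 144,144. Stack: [144, 144]
BINARY_OP & → 144 & 144 = 144. Stack: [144]
RETURN_VALUE → return 144.

144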